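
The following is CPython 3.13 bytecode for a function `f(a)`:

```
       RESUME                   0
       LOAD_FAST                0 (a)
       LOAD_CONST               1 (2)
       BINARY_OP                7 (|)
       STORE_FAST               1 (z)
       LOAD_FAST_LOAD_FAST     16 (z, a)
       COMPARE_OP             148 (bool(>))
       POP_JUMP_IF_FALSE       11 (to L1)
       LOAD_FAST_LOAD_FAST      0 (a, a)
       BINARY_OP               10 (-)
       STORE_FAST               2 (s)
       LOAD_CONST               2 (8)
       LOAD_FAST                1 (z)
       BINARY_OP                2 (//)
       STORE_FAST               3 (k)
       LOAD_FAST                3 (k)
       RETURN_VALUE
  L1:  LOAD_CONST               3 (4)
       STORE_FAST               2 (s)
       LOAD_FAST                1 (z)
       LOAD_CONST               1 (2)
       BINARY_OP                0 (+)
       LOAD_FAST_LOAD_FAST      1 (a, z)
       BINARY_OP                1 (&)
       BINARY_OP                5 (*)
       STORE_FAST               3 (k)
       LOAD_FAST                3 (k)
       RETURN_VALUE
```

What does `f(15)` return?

LOAD_FAST a → push 15. Stack: [15]
LOAD_CONST → push 2. Stack: [15, 2]
BINARY_OP | → 15 | 2 = 15. Stack: [15]
STORE_FAST z → z=15. Stack: []
LOAD_FAST_LOAD_FAST z,a → push 15,15. Stack: [15, 15]
COMPARE_OP bool(>) → 15 vs 15 = False. Stack: [False]
POP_JUMP_IF_FALSE → pop False; jump. Stack: []
LOAD_CONST → push 4. Stack: [4]
STORE_FAST s → s=4. Stack: []
LOAD_FAST z → push 15. Stack: [15]
LOAD_CONST → push 2. Stack: [15, 2]
BINARY_OP + → 15 + 2 = 17. Stack: [17]
LOAD_FAST_LOAD_FAST a,z → push 15,15. Stack: [17, 15, 15]
BINARY_OP & → 15 & 15 = 15. Stack: [17, 15]
BINARY_OP * → 17 * 15 = 255. Stack: [255]
STORE_FAST k → k=255. Stack: []
LOAD_FAST k → push 255. Stack: [255]
RETURN_VALUE → return 255.

255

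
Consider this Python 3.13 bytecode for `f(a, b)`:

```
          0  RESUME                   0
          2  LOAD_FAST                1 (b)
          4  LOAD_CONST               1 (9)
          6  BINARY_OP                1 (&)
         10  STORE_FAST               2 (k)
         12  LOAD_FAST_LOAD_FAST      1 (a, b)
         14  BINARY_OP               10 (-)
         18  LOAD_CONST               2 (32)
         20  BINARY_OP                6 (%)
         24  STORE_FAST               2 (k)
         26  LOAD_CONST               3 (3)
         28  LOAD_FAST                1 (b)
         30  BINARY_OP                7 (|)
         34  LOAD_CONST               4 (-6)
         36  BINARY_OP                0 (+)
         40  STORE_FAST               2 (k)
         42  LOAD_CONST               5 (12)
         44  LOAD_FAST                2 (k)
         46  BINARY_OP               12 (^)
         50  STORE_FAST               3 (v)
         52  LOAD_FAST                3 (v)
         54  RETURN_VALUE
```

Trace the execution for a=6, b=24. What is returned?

25

LOAD_FAST b → push 24. Stack: [24]
LOAD_CONST → push 9. Stack: [24, 9]
BINARY_OP & → 24 & 9 = 8. Stack: [8]
STORE_FAST k → k=8. Stack: []
LOAD_FAST_LOAD_FAST a,b → push 6,24. Stack: [6, 24]
BINARY_OP - → 6 - 24 = -18. Stack: [-18]
LOAD_CONST → push 32. Stack: [-18, 32]
BINARY_OP % → -18 % 32 = 14. Stack: [14]
STORE_FAST k → k=14. Stack: []
LOAD_CONST → push 3. Stack: [3]
LOAD_FAST b → push 24. Stack: [3, 24]
BINARY_OP | → 3 | 24 = 27. Stack: [27]
LOAD_CONST → push -6. Stack: [27, -6]
BINARY_OP + → 27 + -6 = 21. Stack: [21]
STORE_FAST k → k=21. Stack: []
LOAD_CONST → push 12. Stack: [12]
LOAD_FAST k → push 21. Stack: [12, 21]
BINARY_OP ^ → 12 ^ 21 = 25. Stack: [25]
STORE_FAST v → v=25. Stack: []
LOAD_FAST v → push 25. Stack: [25]
RETURN_VALUE → return 25.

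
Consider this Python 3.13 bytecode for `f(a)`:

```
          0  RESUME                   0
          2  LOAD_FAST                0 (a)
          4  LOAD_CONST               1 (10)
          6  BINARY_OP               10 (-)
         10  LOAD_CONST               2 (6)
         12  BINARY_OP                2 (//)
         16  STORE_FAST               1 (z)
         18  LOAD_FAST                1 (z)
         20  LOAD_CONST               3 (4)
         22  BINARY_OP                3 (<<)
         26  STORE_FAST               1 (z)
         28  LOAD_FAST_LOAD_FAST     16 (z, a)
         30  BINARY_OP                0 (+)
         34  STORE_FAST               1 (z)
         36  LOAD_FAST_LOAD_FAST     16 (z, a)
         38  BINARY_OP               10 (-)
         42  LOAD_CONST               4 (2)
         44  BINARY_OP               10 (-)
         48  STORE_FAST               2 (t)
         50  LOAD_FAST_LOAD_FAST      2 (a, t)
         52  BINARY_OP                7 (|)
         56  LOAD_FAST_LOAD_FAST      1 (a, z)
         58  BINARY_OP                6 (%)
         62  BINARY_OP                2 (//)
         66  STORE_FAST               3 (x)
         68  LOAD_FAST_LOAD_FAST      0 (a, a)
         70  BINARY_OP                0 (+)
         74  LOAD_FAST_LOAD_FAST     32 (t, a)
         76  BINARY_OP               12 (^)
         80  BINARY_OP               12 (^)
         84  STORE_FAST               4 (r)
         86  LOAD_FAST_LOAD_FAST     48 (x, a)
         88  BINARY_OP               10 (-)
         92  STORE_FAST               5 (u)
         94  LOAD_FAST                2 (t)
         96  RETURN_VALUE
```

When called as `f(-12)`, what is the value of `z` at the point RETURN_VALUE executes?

LOAD_FAST a → push -12. Stack: [-12]
LOAD_CONST → push 10. Stack: [-12, 10]
BINARY_OP - → -12 - 10 = -22. Stack: [-22]
LOAD_CONST → push 6. Stack: [-22, 6]
BINARY_OP // → -22 // 6 = -4. Stack: [-4]
STORE_FAST z → z=-4. Stack: []
LOAD_FAST z → push -4. Stack: [-4]
LOAD_CONST → push 4. Stack: [-4, 4]
BINARY_OP << → -4 << 4 = -64. Stack: [-64]
STORE_FAST z → z=-64. Stack: []
LOAD_FAST_LOAD_FAST z,a → push -64,-12. Stack: [-64, -12]
BINARY_OP + → -64 + -12 = -76. Stack: [-76]
STORE_FAST z → z=-76. Stack: []
LOAD_FAST_LOAD_FAST z,a → push -76,-12. Stack: [-76, -12]
BINARY_OP - → -76 - -12 = -64. Stack: [-64]
LOAD_CONST → push 2. Stack: [-64, 2]
BINARY_OP - → -64 - 2 = -66. Stack: [-66]
STORE_FAST t → t=-66. Stack: []
LOAD_FAST_LOAD_FAST a,t → push -12,-66. Stack: [-12, -66]
BINARY_OP | → -12 | -66 = -2. Stack: [-2]
LOAD_FAST_LOAD_FAST a,z → push -12,-76. Stack: [-2, -12, -76]
BINARY_OP % → -12 % -76 = -12. Stack: [-2, -12]
BINARY_OP // → -2 // -12 = 0. Stack: [0]
STORE_FAST x → x=0. Stack: []
LOAD_FAST_LOAD_FAST a,a → push -12,-12. Stack: [-12, -12]
BINARY_OP + → -12 + -12 = -24. Stack: [-24]
LOAD_FAST_LOAD_FAST t,a → push -66,-12. Stack: [-24, -66, -12]
BINARY_OP ^ → -66 ^ -12 = 74. Stack: [-24, 74]
BINARY_OP ^ → -24 ^ 74 = -94. Stack: [-94]
STORE_FAST r → r=-94. Stack: []
LOAD_FAST_LOAD_FAST x,a → push 0,-12. Stack: [0, -12]
BINARY_OP - → 0 - -12 = 12. Stack: [12]
STORE_FAST u → u=12. Stack: []
LOAD_FAST t → push -66. Stack: [-66]
RETURN_VALUE → return -66.

-76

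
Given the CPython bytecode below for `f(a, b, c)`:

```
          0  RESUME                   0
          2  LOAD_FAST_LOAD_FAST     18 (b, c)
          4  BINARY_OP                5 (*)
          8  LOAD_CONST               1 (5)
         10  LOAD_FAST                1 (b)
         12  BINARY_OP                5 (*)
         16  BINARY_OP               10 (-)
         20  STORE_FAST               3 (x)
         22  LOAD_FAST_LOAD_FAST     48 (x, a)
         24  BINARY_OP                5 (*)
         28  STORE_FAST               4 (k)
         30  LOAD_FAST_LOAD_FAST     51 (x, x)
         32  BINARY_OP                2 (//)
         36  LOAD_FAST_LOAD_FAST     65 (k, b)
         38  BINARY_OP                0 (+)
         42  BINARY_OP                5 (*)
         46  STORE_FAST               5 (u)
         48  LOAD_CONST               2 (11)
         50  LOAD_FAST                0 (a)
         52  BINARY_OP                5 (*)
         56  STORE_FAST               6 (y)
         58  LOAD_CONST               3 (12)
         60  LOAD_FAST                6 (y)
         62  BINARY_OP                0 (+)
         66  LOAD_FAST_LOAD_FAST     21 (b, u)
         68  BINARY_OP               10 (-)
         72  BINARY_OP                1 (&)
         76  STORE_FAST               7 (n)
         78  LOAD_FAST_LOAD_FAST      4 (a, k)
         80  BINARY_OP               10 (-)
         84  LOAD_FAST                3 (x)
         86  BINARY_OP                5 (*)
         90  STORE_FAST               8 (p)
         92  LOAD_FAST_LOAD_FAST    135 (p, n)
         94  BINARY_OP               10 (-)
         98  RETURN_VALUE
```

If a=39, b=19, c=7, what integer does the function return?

-54882

LOAD_FAST_LOAD_FAST b,c → push 19,7. Stack: [19, 7]
BINARY_OP * → 19 * 7 = 133. Stack: [133]
LOAD_CONST → push 5. Stack: [133, 5]
LOAD_FAST b → push 19. Stack: [133, 5, 19]
BINARY_OP * → 5 * 19 = 95. Stack: [133, 95]
BINARY_OP - → 133 - 95 = 38. Stack: [38]
STORE_FAST x → x=38. Stack: []
LOAD_FAST_LOAD_FAST x,a → push 38,39. Stack: [38, 39]
BINARY_OP * → 38 * 39 = 1482. Stack: [1482]
STORE_FAST k → k=1482. Stack: []
LOAD_FAST_LOAD_FAST x,x → push 38,38. Stack: [38, 38]
BINARY_OP // → 38 // 38 = 1. Stack: [1]
LOAD_FAST_LOAD_FAST k,b → push 1482,19. Stack: [1, 1482, 19]
BINARY_OP + → 1482 + 19 = 1501. Stack: [1, 1501]
BINARY_OP * → 1 * 1501 = 1501. Stack: [1501]
STORE_FAST u → u=1501. Stack: []
LOAD_CONST → push 11. Stack: [11]
LOAD_FAST a → push 39. Stack: [11, 39]
BINARY_OP * → 11 * 39 = 429. Stack: [429]
STORE_FAST y → y=429. Stack: []
LOAD_CONST → push 12. Stack: [12]
LOAD_FAST y → push 429. Stack: [12, 429]
BINARY_OP + → 12 + 429 = 441. Stack: [441]
LOAD_FAST_LOAD_FAST b,u → push 19,1501. Stack: [441, 19, 1501]
BINARY_OP - → 19 - 1501 = -1482. Stack: [441, -1482]
BINARY_OP & → 441 & -1482 = 48. Stack: [48]
STORE_FAST n → n=48. Stack: []
LOAD_FAST_LOAD_FAST a,k → push 39,1482. Stack: [39, 1482]
BINARY_OP - → 39 - 1482 = -1443. Stack: [-1443]
LOAD_FAST x → push 38. Stack: [-1443, 38]
BINARY_OP * → -1443 * 38 = -54834. Stack: [-54834]
STORE_FAST p → p=-54834. Stack: []
LOAD_FAST_LOAD_FAST p,n → push -54834,48. Stack: [-54834, 48]
BINARY_OP - → -54834 - 48 = -54882. Stack: [-54882]
RETURN_VALUE → return -54882.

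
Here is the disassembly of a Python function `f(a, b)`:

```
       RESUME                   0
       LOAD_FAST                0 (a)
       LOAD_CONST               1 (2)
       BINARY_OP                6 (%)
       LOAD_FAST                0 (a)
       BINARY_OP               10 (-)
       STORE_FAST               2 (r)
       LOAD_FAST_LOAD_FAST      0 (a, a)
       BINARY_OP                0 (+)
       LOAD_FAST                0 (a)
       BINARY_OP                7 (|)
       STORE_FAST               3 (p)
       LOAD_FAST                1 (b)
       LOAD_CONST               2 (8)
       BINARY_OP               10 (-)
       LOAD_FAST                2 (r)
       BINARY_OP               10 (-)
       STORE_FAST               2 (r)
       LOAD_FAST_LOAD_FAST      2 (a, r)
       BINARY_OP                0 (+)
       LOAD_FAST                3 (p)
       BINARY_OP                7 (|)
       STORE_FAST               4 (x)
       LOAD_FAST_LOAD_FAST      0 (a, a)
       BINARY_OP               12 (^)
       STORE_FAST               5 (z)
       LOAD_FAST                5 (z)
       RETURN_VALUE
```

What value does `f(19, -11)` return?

LOAD_FAST a → push 19. Stack: [19]
LOAD_CONST → push 2. Stack: [19, 2]
BINARY_OP % → 19 % 2 = 1. Stack: [1]
LOAD_FAST a → push 19. Stack: [1, 19]
BINARY_OP - → 1 - 19 = -18. Stack: [-18]
STORE_FAST r → r=-18. Stack: []
LOAD_FAST_LOAD_FAST a,a → push 19,19. Stack: [19, 19]
BINARY_OP + → 19 + 19 = 38. Stack: [38]
LOAD_FAST a → push 19. Stack: [38, 19]
BINARY_OP | → 38 | 19 = 55. Stack: [55]
STORE_FAST p → p=55. Stack: []
LOAD_FAST b → push -11. Stack: [-11]
LOAD_CONST → push 8. Stack: [-11, 8]
BINARY_OP - → -11 - 8 = -19. Stack: [-19]
LOAD_FAST r → push -18. Stack: [-19, -18]
BINARY_OP - → -19 - -18 = -1. Stack: [-1]
STORE_FAST r → r=-1. Stack: []
LOAD_FAST_LOAD_FAST a,r → push 19,-1. Stack: [19, -1]
BINARY_OP + → 19 + -1 = 18. Stack: [18]
LOAD_FAST p → push 55. Stack: [18, 55]
BINARY_OP | → 18 | 55 = 55. Stack: [55]
STORE_FAST x → x=55. Stack: []
LOAD_FAST_LOAD_FAST a,a → push 19,19. Stack: [19, 19]
BINARY_OP ^ → 19 ^ 19 = 0. Stack: [0]
STORE_FAST z → z=0. Stack: []
LOAD_FAST z → push 0. Stack: [0]
RETURN_VALUE → return 0.

0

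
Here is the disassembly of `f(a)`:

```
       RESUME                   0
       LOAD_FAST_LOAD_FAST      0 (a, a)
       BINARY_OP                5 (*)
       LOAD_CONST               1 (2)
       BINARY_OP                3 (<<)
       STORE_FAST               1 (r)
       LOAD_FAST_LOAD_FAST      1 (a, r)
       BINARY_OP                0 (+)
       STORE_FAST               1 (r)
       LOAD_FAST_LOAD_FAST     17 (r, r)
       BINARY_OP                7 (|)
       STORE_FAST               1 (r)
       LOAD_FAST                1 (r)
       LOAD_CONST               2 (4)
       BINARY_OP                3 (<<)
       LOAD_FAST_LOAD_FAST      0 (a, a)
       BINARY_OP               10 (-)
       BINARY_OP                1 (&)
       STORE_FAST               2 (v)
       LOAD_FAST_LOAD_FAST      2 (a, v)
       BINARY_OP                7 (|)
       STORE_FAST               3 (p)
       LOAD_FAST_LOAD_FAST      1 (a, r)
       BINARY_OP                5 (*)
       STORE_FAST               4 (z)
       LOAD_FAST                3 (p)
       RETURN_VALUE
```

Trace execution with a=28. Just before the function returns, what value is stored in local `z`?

LOAD_FAST_LOAD_FAST a,a → push 28,28. Stack: [28, 28]
BINARY_OP * → 28 * 28 = 784. Stack: [784]
LOAD_CONST → push 2. Stack: [784, 2]
BINARY_OP << → 784 << 2 = 3136. Stack: [3136]
STORE_FAST r → r=3136. Stack: []
LOAD_FAST_LOAD_FAST a,r → push 28,3136. Stack: [28, 3136]
BINARY_OP + → 28 + 3136 = 3164. Stack: [3164]
STORE_FAST r → r=3164. Stack: []
LOAD_FAST_LOAD_FAST r,r → push 3164,3164. Stack: [3164, 3164]
BINARY_OP | → 3164 | 3164 = 3164. Stack: [3164]
STORE_FAST r → r=3164. Stack: []
LOAD_FAST r → push 3164. Stack: [3164]
LOAD_CONST → push 4. Stack: [3164, 4]
BINARY_OP << → 3164 << 4 = 50624. Stack: [50624]
LOAD_FAST_LOAD_FAST a,a → push 28,28. Stack: [50624, 28, 28]
BINARY_OP - → 28 - 28 = 0. Stack: [50624, 0]
BINARY_OP & → 50624 & 0 = 0. Stack: [0]
STORE_FAST v → v=0. Stack: []
LOAD_FAST_LOAD_FAST a,v → push 28,0. Stack: [28, 0]
BINARY_OP | → 28 | 0 = 28. Stack: [28]
STORE_FAST p → p=28. Stack: []
LOAD_FAST_LOAD_FAST a,r → push 28,3164. Stack: [28, 3164]
BINARY_OP * → 28 * 3164 = 88592. Stack: [88592]
STORE_FAST z → z=88592. Stack: []
LOAD_FAST p → push 28. Stack: [28]
RETURN_VALUE → return 28.

88592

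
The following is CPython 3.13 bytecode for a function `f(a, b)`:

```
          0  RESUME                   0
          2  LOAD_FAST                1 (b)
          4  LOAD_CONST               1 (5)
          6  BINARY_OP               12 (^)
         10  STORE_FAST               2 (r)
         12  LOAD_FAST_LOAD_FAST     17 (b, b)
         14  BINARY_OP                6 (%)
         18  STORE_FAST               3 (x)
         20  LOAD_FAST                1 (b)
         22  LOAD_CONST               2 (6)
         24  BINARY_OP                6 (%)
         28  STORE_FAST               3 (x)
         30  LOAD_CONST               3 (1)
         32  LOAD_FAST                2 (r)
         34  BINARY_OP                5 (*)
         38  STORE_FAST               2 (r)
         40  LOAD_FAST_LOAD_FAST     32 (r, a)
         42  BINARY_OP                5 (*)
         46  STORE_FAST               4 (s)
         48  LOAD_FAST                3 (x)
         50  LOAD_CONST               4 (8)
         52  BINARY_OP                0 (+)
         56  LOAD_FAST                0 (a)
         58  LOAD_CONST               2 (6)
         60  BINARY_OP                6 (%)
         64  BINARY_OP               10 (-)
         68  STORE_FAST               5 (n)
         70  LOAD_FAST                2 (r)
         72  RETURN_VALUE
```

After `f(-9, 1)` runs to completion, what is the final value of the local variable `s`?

-36

LOAD_FAST b → push 1. Stack: [1]
LOAD_CONST → push 5. Stack: [1, 5]
BINARY_OP ^ → 1 ^ 5 = 4. Stack: [4]
STORE_FAST r → r=4. Stack: []
LOAD_FAST_LOAD_FAST b,b → push 1,1. Stack: [1, 1]
BINARY_OP % → 1 % 1 = 0. Stack: [0]
STORE_FAST x → x=0. Stack: []
LOAD_FAST b → push 1. Stack: [1]
LOAD_CONST → push 6. Stack: [1, 6]
BINARY_OP % → 1 % 6 = 1. Stack: [1]
STORE_FAST x → x=1. Stack: []
LOAD_CONST → push 1. Stack: [1]
LOAD_FAST r → push 4. Stack: [1, 4]
BINARY_OP * → 1 * 4 = 4. Stack: [4]
STORE_FAST r → r=4. Stack: []
LOAD_FAST_LOAD_FAST r,a → push 4,-9. Stack: [4, -9]
BINARY_OP * → 4 * -9 = -36. Stack: [-36]
STORE_FAST s → s=-36. Stack: []
LOAD_FAST x → push 1. Stack: [1]
LOAD_CONST → push 8. Stack: [1, 8]
BINARY_OP + → 1 + 8 = 9. Stack: [9]
LOAD_FAST a → push -9. Stack: [9, -9]
LOAD_CONST → push 6. Stack: [9, -9, 6]
BINARY_OP % → -9 % 6 = 3. Stack: [9, 3]
BINARY_OP - → 9 - 3 = 6. Stack: [6]
STORE_FAST n → n=6. Stack: []
LOAD_FAST r → push 4. Stack: [4]
RETURN_VALUE → return 4.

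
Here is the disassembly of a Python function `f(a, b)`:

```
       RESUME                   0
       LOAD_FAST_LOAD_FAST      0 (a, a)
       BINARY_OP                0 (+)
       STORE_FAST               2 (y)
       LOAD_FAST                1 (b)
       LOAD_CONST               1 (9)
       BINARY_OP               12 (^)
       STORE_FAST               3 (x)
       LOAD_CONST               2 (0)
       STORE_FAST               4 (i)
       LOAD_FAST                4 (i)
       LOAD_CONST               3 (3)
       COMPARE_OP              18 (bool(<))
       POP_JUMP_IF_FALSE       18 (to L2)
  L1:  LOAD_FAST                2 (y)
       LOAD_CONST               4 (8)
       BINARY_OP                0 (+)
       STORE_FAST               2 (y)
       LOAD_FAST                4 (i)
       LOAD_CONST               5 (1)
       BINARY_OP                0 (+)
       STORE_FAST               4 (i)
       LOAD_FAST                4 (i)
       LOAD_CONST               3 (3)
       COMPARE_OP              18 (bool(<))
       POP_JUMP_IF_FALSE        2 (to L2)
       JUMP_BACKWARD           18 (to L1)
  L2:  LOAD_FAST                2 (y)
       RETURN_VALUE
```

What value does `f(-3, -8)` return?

LOAD_FAST_LOAD_FAST a,a → push -3,-3. Stack: [-3, -3]
BINARY_OP + → -3 + -3 = -6. Stack: [-6]
STORE_FAST y → y=-6. Stack: []
LOAD_FAST b → push -8. Stack: [-8]
LOAD_CONST → push 9. Stack: [-8, 9]
BINARY_OP ^ → -8 ^ 9 = -15. Stack: [-15]
STORE_FAST x → x=-15. Stack: []
LOAD_CONST → push 0. Stack: [0]
STORE_FAST i → i=0. Stack: []
LOAD_FAST i → push 0. Stack: [0]
LOAD_CONST → push 3. Stack: [0, 3]
COMPARE_OP bool(<) → 0 vs 3 = True. Stack: [True]
POP_JUMP_IF_FALSE → pop True; no jump. Stack: []
LOAD_FAST y → push -6. Stack: [-6]
LOAD_CONST → push 8. Stack: [-6, 8]
BINARY_OP + → -6 + 8 = 2. Stack: [2]
STORE_FAST y → y=2. Stack: []
LOAD_FAST i → push 0. Stack: [0]
LOAD_CONST → push 1. Stack: [0, 1]
BINARY_OP + → 0 + 1 = 1. Stack: [1]
STORE_FAST i → i=1. Stack: []
LOAD_FAST i → push 1. Stack: [1]
LOAD_CONST → push 3. Stack: [1, 3]
COMPARE_OP bool(<) → 1 vs 3 = True. Stack: [True]
POP_JUMP_IF_FALSE → pop True; no jump. Stack: []
LOAD_FAST y → push 2. Stack: [2]
LOAD_CONST → push 8. Stack: [2, 8]
BINARY_OP + → 2 + 8 = 10. Stack: [10]
STORE_FAST y → y=10. Stack: []
LOAD_FAST i → push 1. Stack: [1]
LOAD_CONST → push 1. Stack: [1, 1]
BINARY_OP + → 1 + 1 = 2. Stack: [2]
STORE_FAST i → i=2. Stack: []
LOAD_FAST i → push 2. Stack: [2]
LOAD_CONST → push 3. Stack: [2, 3]
COMPARE_OP bool(<) → 2 vs 3 = True. Stack: [True]
POP_JUMP_IF_FALSE → pop True; no jump. Stack: []
LOAD_FAST y → push 10. Stack: [10]
LOAD_CONST → push 8. Stack: [10, 8]
BINARY_OP + → 10 + 8 = 18. Stack: [18]
STORE_FAST y → y=18. Stack: []
LOAD_FAST i → push 2. Stack: [2]
LOAD_CONST → push 1. Stack: [2, 1]
BINARY_OP + → 2 + 1 = 3. Stack: [3]
STORE_FAST i → i=3. Stack: []
LOAD_FAST i → push 3. Stack: [3]
LOAD_CONST → push 3. Stack: [3, 3]
COMPARE_OP bool(<) → 3 vs 3 = False. Stack: [False]
POP_JUMP_IF_FALSE → pop False; jump. Stack: []
LOAD_FAST y → push 18. Stack: [18]
RETURN_VALUE → return 18.

18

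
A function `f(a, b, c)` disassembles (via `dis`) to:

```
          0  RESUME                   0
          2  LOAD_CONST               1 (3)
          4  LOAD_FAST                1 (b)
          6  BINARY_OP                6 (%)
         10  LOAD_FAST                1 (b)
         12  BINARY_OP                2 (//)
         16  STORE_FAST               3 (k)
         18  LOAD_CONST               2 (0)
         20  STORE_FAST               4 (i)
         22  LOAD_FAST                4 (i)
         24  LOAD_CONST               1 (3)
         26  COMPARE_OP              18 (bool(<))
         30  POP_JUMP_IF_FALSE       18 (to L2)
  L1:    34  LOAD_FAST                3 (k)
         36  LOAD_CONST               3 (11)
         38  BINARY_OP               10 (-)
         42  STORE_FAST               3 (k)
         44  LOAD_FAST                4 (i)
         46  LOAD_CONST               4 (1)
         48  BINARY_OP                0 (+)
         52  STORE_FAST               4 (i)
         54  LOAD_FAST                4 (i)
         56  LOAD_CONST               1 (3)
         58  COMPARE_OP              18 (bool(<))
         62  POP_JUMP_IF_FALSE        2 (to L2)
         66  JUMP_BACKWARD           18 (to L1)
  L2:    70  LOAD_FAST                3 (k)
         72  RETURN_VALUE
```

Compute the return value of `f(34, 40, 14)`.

LOAD_CONST → push 3. Stack: [3]
LOAD_FAST b → push 40. Stack: [3, 40]
BINARY_OP % → 3 % 40 = 3. Stack: [3]
LOAD_FAST b → push 40. Stack: [3, 40]
BINARY_OP // → 3 // 40 = 0. Stack: [0]
STORE_FAST k → k=0. Stack: []
LOAD_CONST → push 0. Stack: [0]
STORE_FAST i → i=0. Stack: []
LOAD_FAST i → push 0. Stack: [0]
LOAD_CONST → push 3. Stack: [0, 3]
COMPARE_OP bool(<) → 0 vs 3 = True. Stack: [True]
POP_JUMP_IF_FALSE → pop True; no jump. Stack: []
LOAD_FAST k → push 0. Stack: [0]
LOAD_CONST → push 11. Stack: [0, 11]
BINARY_OP - → 0 - 11 = -11. Stack: [-11]
STORE_FAST k → k=-11. Stack: []
LOAD_FAST i → push 0. Stack: [0]
LOAD_CONST → push 1. Stack: [0, 1]
BINARY_OP + → 0 + 1 = 1. Stack: [1]
STORE_FAST i → i=1. Stack: []
LOAD_FAST i → push 1. Stack: [1]
LOAD_CONST → push 3. Stack: [1, 3]
COMPARE_OP bool(<) → 1 vs 3 = True. Stack: [True]
POP_JUMP_IF_FALSE → pop True; no jump. Stack: []
LOAD_FAST k → push -11. Stack: [-11]
LOAD_CONST → push 11. Stack: [-11, 11]
BINARY_OP - → -11 - 11 = -22. Stack: [-22]
STORE_FAST k → k=-22. Stack: []
LOAD_FAST i → push 1. Stack: [1]
LOAD_CONST → push 1. Stack: [1, 1]
BINARY_OP + → 1 + 1 = 2. Stack: [2]
STORE_FAST i → i=2. Stack: []
LOAD_FAST i → push 2. Stack: [2]
LOAD_CONST → push 3. Stack: [2, 3]
COMPARE_OP bool(<) → 2 vs 3 = True. Stack: [True]
POP_JUMP_IF_FALSE → pop True; no jump. Stack: []
LOAD_FAST k → push -22. Stack: [-22]
LOAD_CONST → push 11. Stack: [-22, 11]
BINARY_OP - → -22 - 11 = -33. Stack: [-33]
STORE_FAST k → k=-33. Stack: []
LOAD_FAST i → push 2. Stack: [2]
LOAD_CONST → push 1. Stack: [2, 1]
BINARY_OP + → 2 + 1 = 3. Stack: [3]
STORE_FAST i → i=3. Stack: []
LOAD_FAST i → push 3. Stack: [3]
LOAD_CONST → push 3. Stack: [3, 3]
COMPARE_OP bool(<) → 3 vs 3 = False. Stack: [False]
POP_JUMP_IF_FALSE → pop False; jump. Stack: []
LOAD_FAST k → push -33. Stack: [-33]
RETURN_VALUE → return -33.

-33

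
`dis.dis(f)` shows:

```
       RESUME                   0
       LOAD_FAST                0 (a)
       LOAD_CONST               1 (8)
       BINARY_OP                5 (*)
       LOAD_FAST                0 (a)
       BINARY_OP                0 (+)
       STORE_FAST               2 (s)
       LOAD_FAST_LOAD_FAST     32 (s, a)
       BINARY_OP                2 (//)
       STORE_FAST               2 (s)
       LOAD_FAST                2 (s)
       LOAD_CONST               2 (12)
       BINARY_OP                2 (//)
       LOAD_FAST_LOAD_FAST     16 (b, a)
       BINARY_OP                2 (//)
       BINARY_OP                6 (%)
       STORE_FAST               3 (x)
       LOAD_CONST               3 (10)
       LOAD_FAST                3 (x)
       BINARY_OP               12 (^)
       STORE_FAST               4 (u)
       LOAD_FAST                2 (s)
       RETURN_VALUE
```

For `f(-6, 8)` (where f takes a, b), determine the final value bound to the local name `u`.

LOAD_FAST a → push -6. Stack: [-6]
LOAD_CONST → push 8. Stack: [-6, 8]
BINARY_OP * → -6 * 8 = -48. Stack: [-48]
LOAD_FAST a → push -6. Stack: [-48, -6]
BINARY_OP + → -48 + -6 = -54. Stack: [-54]
STORE_FAST s → s=-54. Stack: []
LOAD_FAST_LOAD_FAST s,a → push -54,-6. Stack: [-54, -6]
BINARY_OP // → -54 // -6 = 9. Stack: [9]
STORE_FAST s → s=9. Stack: []
LOAD_FAST s → push 9. Stack: [9]
LOAD_CONST → push 12. Stack: [9, 12]
BINARY_OP // → 9 // 12 = 0. Stack: [0]
LOAD_FAST_LOAD_FAST b,a → push 8,-6. Stack: [0, 8, -6]
BINARY_OP // → 8 // -6 = -2. Stack: [0, -2]
BINARY_OP % → 0 % -2 = 0. Stack: [0]
STORE_FAST x → x=0. Stack: []
LOAD_CONST → push 10. Stack: [10]
LOAD_FAST x → push 0. Stack: [10, 0]
BINARY_OP ^ → 10 ^ 0 = 10. Stack: [10]
STORE_FAST u → u=10. Stack: []
LOAD_FAST s → push 9. Stack: [9]
RETURN_VALUE → return 9.

10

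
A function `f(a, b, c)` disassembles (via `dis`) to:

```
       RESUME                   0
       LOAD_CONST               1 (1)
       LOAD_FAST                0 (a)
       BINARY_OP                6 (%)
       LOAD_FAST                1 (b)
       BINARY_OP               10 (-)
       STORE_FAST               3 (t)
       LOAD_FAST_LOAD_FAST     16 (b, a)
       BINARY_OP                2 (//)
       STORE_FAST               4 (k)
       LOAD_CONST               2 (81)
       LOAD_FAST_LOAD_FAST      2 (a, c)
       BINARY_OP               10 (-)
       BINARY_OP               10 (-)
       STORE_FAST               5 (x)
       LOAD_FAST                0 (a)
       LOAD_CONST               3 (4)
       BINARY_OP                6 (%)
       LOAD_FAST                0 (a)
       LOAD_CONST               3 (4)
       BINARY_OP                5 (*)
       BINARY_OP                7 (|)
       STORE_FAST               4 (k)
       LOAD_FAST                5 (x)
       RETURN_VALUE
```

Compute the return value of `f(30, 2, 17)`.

68

LOAD_CONST → push 1. Stack: [1]
LOAD_FAST a → push 30. Stack: [1, 30]
BINARY_OP % → 1 % 30 = 1. Stack: [1]
LOAD_FAST b → push 2. Stack: [1, 2]
BINARY_OP - → 1 - 2 = -1. Stack: [-1]
STORE_FAST t → t=-1. Stack: []
LOAD_FAST_LOAD_FAST b,a → push 2,30. Stack: [2, 30]
BINARY_OP // → 2 // 30 = 0. Stack: [0]
STORE_FAST k → k=0. Stack: []
LOAD_CONST → push 81. Stack: [81]
LOAD_FAST_LOAD_FAST a,c → push 30,17. Stack: [81, 30, 17]
BINARY_OP - → 30 - 17 = 13. Stack: [81, 13]
BINARY_OP - → 81 - 13 = 68. Stack: [68]
STORE_FAST x → x=68. Stack: []
LOAD_FAST a → push 30. Stack: [30]
LOAD_CONST → push 4. Stack: [30, 4]
BINARY_OP % → 30 % 4 = 2. Stack: [2]
LOAD_FAST a → push 30. Stack: [2, 30]
LOAD_CONST → push 4. Stack: [2, 30, 4]
BINARY_OP * → 30 * 4 = 120. Stack: [2, 120]
BINARY_OP | → 2 | 120 = 122. Stack: [122]
STORE_FAST k → k=122. Stack: []
LOAD_FAST x → push 68. Stack: [68]
RETURN_VALUE → return 68.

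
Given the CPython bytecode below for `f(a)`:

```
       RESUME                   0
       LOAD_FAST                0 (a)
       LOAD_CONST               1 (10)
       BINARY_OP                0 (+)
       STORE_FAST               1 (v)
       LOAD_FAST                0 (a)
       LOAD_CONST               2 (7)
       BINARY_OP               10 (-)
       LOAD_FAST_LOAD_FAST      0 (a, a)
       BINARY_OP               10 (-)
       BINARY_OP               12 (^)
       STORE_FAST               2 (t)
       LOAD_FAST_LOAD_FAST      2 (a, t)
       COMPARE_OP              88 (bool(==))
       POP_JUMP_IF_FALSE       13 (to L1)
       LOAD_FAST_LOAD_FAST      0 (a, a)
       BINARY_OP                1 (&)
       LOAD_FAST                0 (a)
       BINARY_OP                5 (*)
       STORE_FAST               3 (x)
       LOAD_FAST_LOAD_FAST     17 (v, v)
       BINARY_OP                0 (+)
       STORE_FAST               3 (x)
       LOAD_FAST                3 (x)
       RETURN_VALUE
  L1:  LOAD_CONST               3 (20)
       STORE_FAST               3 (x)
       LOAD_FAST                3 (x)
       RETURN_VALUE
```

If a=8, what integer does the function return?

LOAD_FAST a → push 8. Stack: [8]
LOAD_CONST → push 10. Stack: [8, 10]
BINARY_OP + → 8 + 10 = 18. Stack: [18]
STORE_FAST v → v=18. Stack: []
LOAD_FAST a → push 8. Stack: [8]
LOAD_CONST → push 7. Stack: [8, 7]
BINARY_OP - → 8 - 7 = 1. Stack: [1]
LOAD_FAST_LOAD_FAST a,a → push 8,8. Stack: [1, 8, 8]
BINARY_OP - → 8 - 8 = 0. Stack: [1, 0]
BINARY_OP ^ → 1 ^ 0 = 1. Stack: [1]
STORE_FAST t → t=1. Stack: []
LOAD_FAST_LOAD_FAST a,t → push 8,1. Stack: [8, 1]
COMPARE_OP bool(==) → 8 vs 1 = False. Stack: [False]
POP_JUMP_IF_FALSE → pop False; jump. Stack: []
LOAD_CONST → push 20. Stack: [20]
STORE_FAST x → x=20. Stack: []
LOAD_FAST x → push 20. Stack: [20]
RETURN_VALUE → return 20.

20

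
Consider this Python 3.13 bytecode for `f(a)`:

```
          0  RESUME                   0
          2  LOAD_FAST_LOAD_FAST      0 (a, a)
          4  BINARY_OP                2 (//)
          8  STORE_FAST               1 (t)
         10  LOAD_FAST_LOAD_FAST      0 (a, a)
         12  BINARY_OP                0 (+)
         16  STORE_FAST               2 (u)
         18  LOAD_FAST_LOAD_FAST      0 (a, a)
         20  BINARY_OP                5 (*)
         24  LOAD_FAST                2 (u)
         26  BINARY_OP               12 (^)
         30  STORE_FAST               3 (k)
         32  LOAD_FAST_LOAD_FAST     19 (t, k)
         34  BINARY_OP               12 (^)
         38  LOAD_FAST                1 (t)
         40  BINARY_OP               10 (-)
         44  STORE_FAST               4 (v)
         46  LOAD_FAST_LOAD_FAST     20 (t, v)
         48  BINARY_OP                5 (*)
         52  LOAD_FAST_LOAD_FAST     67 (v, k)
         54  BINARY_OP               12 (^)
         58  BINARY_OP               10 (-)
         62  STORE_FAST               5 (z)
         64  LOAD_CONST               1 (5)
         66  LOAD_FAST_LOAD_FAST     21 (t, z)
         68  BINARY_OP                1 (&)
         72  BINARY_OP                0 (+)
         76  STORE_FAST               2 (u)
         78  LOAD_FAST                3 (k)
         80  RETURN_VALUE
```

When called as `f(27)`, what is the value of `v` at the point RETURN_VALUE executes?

LOAD_FAST_LOAD_FAST a,a → push 27,27. Stack: [27, 27]
BINARY_OP // → 27 // 27 = 1. Stack: [1]
STORE_FAST t → t=1. Stack: []
LOAD_FAST_LOAD_FAST a,a → push 27,27. Stack: [27, 27]
BINARY_OP + → 27 + 27 = 54. Stack: [54]
STORE_FAST u → u=54. Stack: []
LOAD_FAST_LOAD_FAST a,a → push 27,27. Stack: [27, 27]
BINARY_OP * → 27 * 27 = 729. Stack: [729]
LOAD_FAST u → push 54. Stack: [729, 54]
BINARY_OP ^ → 729 ^ 54 = 751. Stack: [751]
STORE_FAST k → k=751. Stack: []
LOAD_FAST_LOAD_FAST t,k → push 1,751. Stack: [1, 751]
BINARY_OP ^ → 1 ^ 751 = 750. Stack: [750]
LOAD_FAST t → push 1. Stack: [750, 1]
BINARY_OP - → 750 - 1 = 749. Stack: [749]
STORE_FAST v → v=749. Stack: []
LOAD_FAST_LOAD_FAST t,v → push 1,749. Stack: [1, 749]
BINARY_OP * → 1 * 749 = 749. Stack: [749]
LOAD_FAST_LOAD_FAST v,k → push 749,751. Stack: [749, 749, 751]
BINARY_OP ^ → 749 ^ 751 = 2. Stack: [749, 2]
BINARY_OP - → 749 - 2 = 747. Stack: [747]
STORE_FAST z → z=747. Stack: []
LOAD_CONST → push 5. Stack: [5]
LOAD_FAST_LOAD_FAST t,z → push 1,747. Stack: [5, 1, 747]
BINARY_OP & → 1 & 747 = 1. Stack: [5, 1]
BINARY_OP + → 5 + 1 = 6. Stack: [6]
STORE_FAST u → u=6. Stack: []
LOAD_FAST k → push 751. Stack: [751]
RETURN_VALUE → return 751.

749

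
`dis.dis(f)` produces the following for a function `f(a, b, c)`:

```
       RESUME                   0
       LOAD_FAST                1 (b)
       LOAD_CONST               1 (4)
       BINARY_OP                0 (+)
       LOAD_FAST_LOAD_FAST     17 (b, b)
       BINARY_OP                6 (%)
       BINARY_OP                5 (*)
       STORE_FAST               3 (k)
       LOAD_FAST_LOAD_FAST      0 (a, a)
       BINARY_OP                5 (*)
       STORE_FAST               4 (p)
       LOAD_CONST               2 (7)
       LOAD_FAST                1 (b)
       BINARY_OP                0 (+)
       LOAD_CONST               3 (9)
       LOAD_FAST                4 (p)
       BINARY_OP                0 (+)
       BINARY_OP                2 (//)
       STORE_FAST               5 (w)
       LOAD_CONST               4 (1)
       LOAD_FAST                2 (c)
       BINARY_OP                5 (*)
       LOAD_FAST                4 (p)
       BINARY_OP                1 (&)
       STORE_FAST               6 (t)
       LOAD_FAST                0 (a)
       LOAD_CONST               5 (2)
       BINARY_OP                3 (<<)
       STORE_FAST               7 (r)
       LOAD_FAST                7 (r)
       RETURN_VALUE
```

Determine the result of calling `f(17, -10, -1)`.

LOAD_FAST b → push -10. Stack: [-10]
LOAD_CONST → push 4. Stack: [-10, 4]
BINARY_OP + → -10 + 4 = -6. Stack: [-6]
LOAD_FAST_LOAD_FAST b,b → push -10,-10. Stack: [-6, -10, -10]
BINARY_OP % → -10 % -10 = 0. Stack: [-6, 0]
BINARY_OP * → -6 * 0 = 0. Stack: [0]
STORE_FAST k → k=0. Stack: []
LOAD_FAST_LOAD_FAST a,a → push 17,17. Stack: [17, 17]
BINARY_OP * → 17 * 17 = 289. Stack: [289]
STORE_FAST p → p=289. Stack: []
LOAD_CONST → push 7. Stack: [7]
LOAD_FAST b → push -10. Stack: [7, -10]
BINARY_OP + → 7 + -10 = -3. Stack: [-3]
LOAD_CONST → push 9. Stack: [-3, 9]
LOAD_FAST p → push 289. Stack: [-3, 9, 289]
BINARY_OP + → 9 + 289 = 298. Stack: [-3, 298]
BINARY_OP // → -3 // 298 = -1. Stack: [-1]
STORE_FAST w → w=-1. Stack: []
LOAD_CONST → push 1. Stack: [1]
LOAD_FAST c → push -1. Stack: [1, -1]
BINARY_OP * → 1 * -1 = -1. Stack: [-1]
LOAD_FAST p → push 289. Stack: [-1, 289]
BINARY_OP & → -1 & 289 = 289. Stack: [289]
STORE_FAST t → t=289. Stack: []
LOAD_FAST a → push 17. Stack: [17]
LOAD_CONST → push 2. Stack: [17, 2]
BINARY_OP << → 17 << 2 = 68. Stack: [68]
STORE_FAST r → r=68. Stack: []
LOAD_FAST r → push 68. Stack: [68]
RETURN_VALUE → return 68.

68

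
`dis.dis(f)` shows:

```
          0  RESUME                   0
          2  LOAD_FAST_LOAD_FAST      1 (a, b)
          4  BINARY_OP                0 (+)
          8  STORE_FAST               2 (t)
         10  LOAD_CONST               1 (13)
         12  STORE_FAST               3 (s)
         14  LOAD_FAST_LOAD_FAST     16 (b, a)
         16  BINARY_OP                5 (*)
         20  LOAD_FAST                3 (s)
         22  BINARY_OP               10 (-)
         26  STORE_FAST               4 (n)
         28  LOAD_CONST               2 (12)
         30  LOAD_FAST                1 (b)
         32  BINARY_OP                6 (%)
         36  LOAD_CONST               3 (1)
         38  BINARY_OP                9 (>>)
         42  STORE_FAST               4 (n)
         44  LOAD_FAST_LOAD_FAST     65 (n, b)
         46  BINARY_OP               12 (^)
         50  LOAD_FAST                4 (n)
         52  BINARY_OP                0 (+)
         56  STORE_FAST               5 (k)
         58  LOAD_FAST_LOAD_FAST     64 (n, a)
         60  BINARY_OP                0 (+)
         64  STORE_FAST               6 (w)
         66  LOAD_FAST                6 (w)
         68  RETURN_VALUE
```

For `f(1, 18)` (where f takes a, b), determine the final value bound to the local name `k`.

26

LOAD_FAST_LOAD_FAST a,b → push 1,18. Stack: [1, 18]
BINARY_OP + → 1 + 18 = 19. Stack: [19]
STORE_FAST t → t=19. Stack: []
LOAD_CONST → push 13. Stack: [13]
STORE_FAST s → s=13. Stack: []
LOAD_FAST_LOAD_FAST b,a → push 18,1. Stack: [18, 1]
BINARY_OP * → 18 * 1 = 18. Stack: [18]
LOAD_FAST s → push 13. Stack: [18, 13]
BINARY_OP - → 18 - 13 = 5. Stack: [5]
STORE_FAST n → n=5. Stack: []
LOAD_CONST → push 12. Stack: [12]
LOAD_FAST b → push 18. Stack: [12, 18]
BINARY_OP % → 12 % 18 = 12. Stack: [12]
LOAD_CONST → push 1. Stack: [12, 1]
BINARY_OP >> → 12 >> 1 = 6. Stack: [6]
STORE_FAST n → n=6. Stack: []
LOAD_FAST_LOAD_FAST n,b → push 6,18. Stack: [6, 18]
BINARY_OP ^ → 6 ^ 18 = 20. Stack: [20]
LOAD_FAST n → push 6. Stack: [20, 6]
BINARY_OP + → 20 + 6 = 26. Stack: [26]
STORE_FAST k → k=26. Stack: []
LOAD_FAST_LOAD_FAST n,a → push 6,1. Stack: [6, 1]
BINARY_OP + → 6 + 1 = 7. Stack: [7]
STORE_FAST w → w=7. Stack: []
LOAD_FAST w → push 7. Stack: [7]
RETURN_VALUE → return 7.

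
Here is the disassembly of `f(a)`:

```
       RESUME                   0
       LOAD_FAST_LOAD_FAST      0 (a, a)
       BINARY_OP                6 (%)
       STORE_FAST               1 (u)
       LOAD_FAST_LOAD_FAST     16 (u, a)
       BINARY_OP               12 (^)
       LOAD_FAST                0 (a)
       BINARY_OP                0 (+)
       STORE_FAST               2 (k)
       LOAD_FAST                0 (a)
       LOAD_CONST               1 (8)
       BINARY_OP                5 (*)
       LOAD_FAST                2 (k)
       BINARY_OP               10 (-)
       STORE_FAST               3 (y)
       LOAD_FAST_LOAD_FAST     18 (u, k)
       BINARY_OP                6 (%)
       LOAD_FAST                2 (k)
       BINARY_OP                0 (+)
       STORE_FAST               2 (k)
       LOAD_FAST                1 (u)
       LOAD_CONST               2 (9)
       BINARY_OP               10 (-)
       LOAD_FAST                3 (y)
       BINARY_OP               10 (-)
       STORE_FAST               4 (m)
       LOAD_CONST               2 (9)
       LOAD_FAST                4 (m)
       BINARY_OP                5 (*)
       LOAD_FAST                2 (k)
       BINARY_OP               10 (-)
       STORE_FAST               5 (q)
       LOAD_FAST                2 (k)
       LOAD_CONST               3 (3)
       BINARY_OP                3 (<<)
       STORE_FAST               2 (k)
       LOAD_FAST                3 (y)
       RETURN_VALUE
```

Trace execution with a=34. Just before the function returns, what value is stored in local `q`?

LOAD_FAST_LOAD_FAST a,a → push 34,34. Stack: [34, 34]
BINARY_OP % → 34 % 34 = 0. Stack: [0]
STORE_FAST u → u=0. Stack: []
LOAD_FAST_LOAD_FAST u,a → push 0,34. Stack: [0, 34]
BINARY_OP ^ → 0 ^ 34 = 34. Stack: [34]
LOAD_FAST a → push 34. Stack: [34, 34]
BINARY_OP + → 34 + 34 = 68. Stack: [68]
STORE_FAST k → k=68. Stack: []
LOAD_FAST a → push 34. Stack: [34]
LOAD_CONST → push 8. Stack: [34, 8]
BINARY_OP * → 34 * 8 = 272. Stack: [272]
LOAD_FAST k → push 68. Stack: [272, 68]
BINARY_OP - → 272 - 68 = 204. Stack: [204]
STORE_FAST y → y=204. Stack: []
LOAD_FAST_LOAD_FAST u,k → push 0,68. Stack: [0, 68]
BINARY_OP % → 0 % 68 = 0. Stack: [0]
LOAD_FAST k → push 68. Stack: [0, 68]
BINARY_OP + → 0 + 68 = 68. Stack: [68]
STORE_FAST k → k=68. Stack: []
LOAD_FAST u → push 0. Stack: [0]
LOAD_CONST → push 9. Stack: [0, 9]
BINARY_OP - → 0 - 9 = -9. Stack: [-9]
LOAD_FAST y → push 204. Stack: [-9, 204]
BINARY_OP - → -9 - 204 = -213. Stack: [-213]
STORE_FAST m → m=-213. Stack: []
LOAD_CONST → push 9. Stack: [9]
LOAD_FAST m → push -213. Stack: [9, -213]
BINARY_OP * → 9 * -213 = -1917. Stack: [-1917]
LOAD_FAST k → push 68. Stack: [-1917, 68]
BINARY_OP - → -1917 - 68 = -1985. Stack: [-1985]
STORE_FAST q → q=-1985. Stack: []
LOAD_FAST k → push 68. Stack: [68]
LOAD_CONST → push 3. Stack: [68, 3]
BINARY_OP << → 68 << 3 = 544. Stack: [544]
STORE_FAST k → k=544. Stack: []
LOAD_FAST y → push 204. Stack: [204]
RETURN_VALUE → return 204.

-1985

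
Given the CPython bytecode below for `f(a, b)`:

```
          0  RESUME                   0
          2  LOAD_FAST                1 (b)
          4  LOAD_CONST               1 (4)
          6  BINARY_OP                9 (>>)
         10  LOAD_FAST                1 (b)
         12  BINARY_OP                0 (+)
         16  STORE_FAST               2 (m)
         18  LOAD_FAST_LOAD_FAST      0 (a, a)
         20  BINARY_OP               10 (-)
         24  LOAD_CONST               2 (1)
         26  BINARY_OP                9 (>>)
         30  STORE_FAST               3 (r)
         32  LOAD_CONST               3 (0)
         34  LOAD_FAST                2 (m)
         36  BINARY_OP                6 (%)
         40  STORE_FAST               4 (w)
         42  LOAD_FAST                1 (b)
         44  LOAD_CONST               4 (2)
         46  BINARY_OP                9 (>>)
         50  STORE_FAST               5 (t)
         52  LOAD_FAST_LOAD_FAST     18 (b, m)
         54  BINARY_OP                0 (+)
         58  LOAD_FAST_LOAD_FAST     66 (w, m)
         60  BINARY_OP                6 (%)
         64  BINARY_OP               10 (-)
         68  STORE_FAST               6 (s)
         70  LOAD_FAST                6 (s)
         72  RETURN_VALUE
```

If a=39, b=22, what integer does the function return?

LOAD_FAST b → push 22. Stack: [22]
LOAD_CONST → push 4. Stack: [22, 4]
BINARY_OP >> → 22 >> 4 = 1. Stack: [1]
LOAD_FAST b → push 22. Stack: [1, 22]
BINARY_OP + → 1 + 22 = 23. Stack: [23]
STORE_FAST m → m=23. Stack: []
LOAD_FAST_LOAD_FAST a,a → push 39,39. Stack: [39, 39]
BINARY_OP - → 39 - 39 = 0. Stack: [0]
LOAD_CONST → push 1. Stack: [0, 1]
BINARY_OP >> → 0 >> 1 = 0. Stack: [0]
STORE_FAST r → r=0. Stack: []
LOAD_CONST → push 0. Stack: [0]
LOAD_FAST m → push 23. Stack: [0, 23]
BINARY_OP % → 0 % 23 = 0. Stack: [0]
STORE_FAST w → w=0. Stack: []
LOAD_FAST b → push 22. Stack: [22]
LOAD_CONST → push 2. Stack: [22, 2]
BINARY_OP >> → 22 >> 2 = 5. Stack: [5]
STORE_FAST t → t=5. Stack: []
LOAD_FAST_LOAD_FAST b,m → push 22,23. Stack: [22, 23]
BINARY_OP + → 22 + 23 = 45. Stack: [45]
LOAD_FAST_LOAD_FAST w,m → push 0,23. Stack: [45, 0, 23]
BINARY_OP % → 0 % 23 = 0. Stack: [45, 0]
BINARY_OP - → 45 - 0 = 45. Stack: [45]
STORE_FAST s → s=45. Stack: []
LOAD_FAST s → push 45. Stack: [45]
RETURN_VALUE → return 45.

45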